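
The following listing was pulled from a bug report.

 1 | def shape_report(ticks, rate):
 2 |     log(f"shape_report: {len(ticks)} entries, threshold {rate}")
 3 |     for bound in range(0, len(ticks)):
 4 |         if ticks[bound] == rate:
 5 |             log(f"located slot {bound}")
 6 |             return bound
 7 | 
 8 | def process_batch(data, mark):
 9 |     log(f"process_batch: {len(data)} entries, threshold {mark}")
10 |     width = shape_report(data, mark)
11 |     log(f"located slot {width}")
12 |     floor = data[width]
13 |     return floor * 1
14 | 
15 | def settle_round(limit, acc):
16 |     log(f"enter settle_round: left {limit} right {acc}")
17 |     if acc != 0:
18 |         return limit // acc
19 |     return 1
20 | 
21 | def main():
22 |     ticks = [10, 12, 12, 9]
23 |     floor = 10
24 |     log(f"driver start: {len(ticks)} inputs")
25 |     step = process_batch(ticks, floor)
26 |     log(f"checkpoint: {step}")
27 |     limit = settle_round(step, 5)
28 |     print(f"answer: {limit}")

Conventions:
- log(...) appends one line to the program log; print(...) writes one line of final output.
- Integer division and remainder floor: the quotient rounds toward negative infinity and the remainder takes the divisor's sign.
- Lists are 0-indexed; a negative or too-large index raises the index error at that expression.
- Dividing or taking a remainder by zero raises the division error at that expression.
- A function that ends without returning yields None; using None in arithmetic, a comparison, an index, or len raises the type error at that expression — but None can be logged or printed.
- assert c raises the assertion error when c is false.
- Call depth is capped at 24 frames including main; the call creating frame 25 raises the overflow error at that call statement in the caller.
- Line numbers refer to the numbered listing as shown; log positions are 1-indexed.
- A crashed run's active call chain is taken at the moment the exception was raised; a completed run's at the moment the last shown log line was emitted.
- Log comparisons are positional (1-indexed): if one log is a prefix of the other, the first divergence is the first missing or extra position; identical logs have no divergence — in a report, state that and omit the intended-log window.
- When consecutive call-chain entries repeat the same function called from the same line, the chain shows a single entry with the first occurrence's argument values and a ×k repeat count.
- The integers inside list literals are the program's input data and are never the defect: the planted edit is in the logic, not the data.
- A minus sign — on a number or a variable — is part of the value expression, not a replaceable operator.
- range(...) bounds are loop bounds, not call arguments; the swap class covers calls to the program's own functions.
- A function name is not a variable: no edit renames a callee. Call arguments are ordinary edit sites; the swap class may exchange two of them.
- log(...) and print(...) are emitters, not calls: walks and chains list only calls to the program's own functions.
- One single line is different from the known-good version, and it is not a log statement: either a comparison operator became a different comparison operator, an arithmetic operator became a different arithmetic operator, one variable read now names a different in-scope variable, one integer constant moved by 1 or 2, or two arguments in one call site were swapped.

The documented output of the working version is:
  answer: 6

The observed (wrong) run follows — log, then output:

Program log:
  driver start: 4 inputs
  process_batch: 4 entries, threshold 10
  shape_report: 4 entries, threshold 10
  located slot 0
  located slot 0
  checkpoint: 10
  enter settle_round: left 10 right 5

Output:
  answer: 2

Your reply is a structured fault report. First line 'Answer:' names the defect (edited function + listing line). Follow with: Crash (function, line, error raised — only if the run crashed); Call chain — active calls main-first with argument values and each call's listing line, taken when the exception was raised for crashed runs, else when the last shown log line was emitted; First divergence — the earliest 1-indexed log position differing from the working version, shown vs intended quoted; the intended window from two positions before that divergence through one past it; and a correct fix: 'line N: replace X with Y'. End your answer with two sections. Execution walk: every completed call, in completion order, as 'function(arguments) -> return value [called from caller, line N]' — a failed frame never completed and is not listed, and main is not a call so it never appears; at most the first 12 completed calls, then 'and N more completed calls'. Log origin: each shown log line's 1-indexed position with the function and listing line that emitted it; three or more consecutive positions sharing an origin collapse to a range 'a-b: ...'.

Answer: the defect is in process_batch at line 13.
The tell: The earliest visible damage is log position 6 — 'checkpoint: 10' rather than the intended 'checkpoint: 30'.
Call chain: main -> settle_round(10, 5) (called at line 27).
First divergence: position 6 — shown 'checkpoint: 10', intended 'checkpoint: 30'.
Intended log window:
  4: located slot 0
  5: located slot 0
  6: checkpoint: 30
  7: enter settle_round: left 30 right 5
Execution walk:
  shape_report([10, 12, 12, 9], 10) -> 0  [called from process_batch, line 10]
  process_batch([10, 12, 12, 9], 10) -> 10  [called from main, line 25]
  settle_round(10, 5) -> 2  [called from main, line 27]
Log origin:
  1: from main, line 24
  2: from process_batch, line 9
  3: from shape_report, line 2
  4: from shape_report, line 5
  5: from process_batch, line 11
  6: from main, line 26
  7: from settle_round, line 16
A correct fix: line 13: replace `1` with `3`.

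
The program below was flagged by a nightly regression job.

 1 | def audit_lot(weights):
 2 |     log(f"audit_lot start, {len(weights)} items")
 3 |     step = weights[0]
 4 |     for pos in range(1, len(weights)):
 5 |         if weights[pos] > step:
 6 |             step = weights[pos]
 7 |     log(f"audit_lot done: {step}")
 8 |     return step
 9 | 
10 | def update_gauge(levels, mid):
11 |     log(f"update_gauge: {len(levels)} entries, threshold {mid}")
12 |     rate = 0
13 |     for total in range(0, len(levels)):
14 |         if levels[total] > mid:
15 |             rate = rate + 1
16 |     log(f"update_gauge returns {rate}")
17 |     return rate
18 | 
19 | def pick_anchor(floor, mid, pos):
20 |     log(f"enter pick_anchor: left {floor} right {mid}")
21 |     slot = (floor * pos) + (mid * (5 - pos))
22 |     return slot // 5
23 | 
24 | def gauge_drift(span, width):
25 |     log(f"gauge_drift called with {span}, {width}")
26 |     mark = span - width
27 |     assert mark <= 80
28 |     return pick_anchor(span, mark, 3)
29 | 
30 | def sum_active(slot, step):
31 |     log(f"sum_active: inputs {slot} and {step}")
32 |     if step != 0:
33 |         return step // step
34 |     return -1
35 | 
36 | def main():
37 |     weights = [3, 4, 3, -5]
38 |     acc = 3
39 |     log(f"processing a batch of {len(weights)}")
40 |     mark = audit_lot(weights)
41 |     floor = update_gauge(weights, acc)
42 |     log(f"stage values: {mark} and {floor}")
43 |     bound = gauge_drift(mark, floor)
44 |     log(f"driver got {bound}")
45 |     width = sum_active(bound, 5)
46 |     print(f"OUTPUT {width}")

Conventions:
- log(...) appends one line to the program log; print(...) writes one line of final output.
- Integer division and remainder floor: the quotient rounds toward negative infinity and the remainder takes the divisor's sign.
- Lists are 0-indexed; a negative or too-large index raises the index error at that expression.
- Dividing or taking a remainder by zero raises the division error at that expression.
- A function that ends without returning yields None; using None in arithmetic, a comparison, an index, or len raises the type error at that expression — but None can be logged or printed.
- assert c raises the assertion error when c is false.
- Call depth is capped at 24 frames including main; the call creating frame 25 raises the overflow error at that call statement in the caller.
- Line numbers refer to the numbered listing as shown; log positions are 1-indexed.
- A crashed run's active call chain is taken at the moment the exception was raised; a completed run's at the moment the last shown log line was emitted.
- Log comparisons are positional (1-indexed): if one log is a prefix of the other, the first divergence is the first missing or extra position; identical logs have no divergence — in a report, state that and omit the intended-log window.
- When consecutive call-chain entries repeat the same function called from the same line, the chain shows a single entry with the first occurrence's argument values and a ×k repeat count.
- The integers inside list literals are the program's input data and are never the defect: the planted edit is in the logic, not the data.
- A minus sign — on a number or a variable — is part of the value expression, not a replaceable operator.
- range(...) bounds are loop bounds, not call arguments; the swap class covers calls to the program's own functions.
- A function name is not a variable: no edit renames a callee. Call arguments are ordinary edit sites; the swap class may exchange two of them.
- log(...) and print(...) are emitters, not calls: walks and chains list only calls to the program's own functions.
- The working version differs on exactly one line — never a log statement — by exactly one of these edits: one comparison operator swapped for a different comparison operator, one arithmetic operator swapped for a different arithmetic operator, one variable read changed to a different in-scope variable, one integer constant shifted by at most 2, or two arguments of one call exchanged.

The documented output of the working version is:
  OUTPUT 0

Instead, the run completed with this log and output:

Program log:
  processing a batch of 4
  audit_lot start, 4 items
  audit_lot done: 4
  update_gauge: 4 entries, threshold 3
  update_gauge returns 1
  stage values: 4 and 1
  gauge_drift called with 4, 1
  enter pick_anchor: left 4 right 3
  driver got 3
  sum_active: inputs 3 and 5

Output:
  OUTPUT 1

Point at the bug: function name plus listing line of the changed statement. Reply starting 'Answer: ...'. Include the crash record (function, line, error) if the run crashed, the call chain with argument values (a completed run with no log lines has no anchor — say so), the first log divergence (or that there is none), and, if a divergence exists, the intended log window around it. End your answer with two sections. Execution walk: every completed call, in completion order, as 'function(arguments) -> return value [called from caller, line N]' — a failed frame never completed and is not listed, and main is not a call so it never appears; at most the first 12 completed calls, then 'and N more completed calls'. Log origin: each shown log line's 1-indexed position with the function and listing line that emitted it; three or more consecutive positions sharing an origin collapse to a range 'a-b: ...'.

Answer: the defect is in sum_active at line 33.
Core observation: The two runs log identically and part ways only at the printed values.
Call chain: main -> sum_active(3, 5) (called at line 45).
First divergence: there is none — every log position agrees.
Execution walk:
  audit_lot([3, 4, 3, -5]) -> 4  [called from main, line 40]
  update_gauge([3, 4, 3, -5], 3) -> 1  [called from main, line 41]
  pick_anchor(4, 3, 3) -> 3  [called from gauge_drift, line 28]
  gauge_drift(4, 1) -> 3  [called from main, line 43]
  sum_active(3, 5) -> 1  [called from main, line 45]
Origin of each log line:
  1: from main, line 39
  2: from audit_lot, line 2
  3: from audit_lot, line 7
  4: from update_gauge, line 11
  5: from update_gauge, line 16
  6: from main, line 42
  7: from gauge_drift, line 25
  8: from pick_anchor, line 20
  9: from main, line 44
  10: from sum_active, line 31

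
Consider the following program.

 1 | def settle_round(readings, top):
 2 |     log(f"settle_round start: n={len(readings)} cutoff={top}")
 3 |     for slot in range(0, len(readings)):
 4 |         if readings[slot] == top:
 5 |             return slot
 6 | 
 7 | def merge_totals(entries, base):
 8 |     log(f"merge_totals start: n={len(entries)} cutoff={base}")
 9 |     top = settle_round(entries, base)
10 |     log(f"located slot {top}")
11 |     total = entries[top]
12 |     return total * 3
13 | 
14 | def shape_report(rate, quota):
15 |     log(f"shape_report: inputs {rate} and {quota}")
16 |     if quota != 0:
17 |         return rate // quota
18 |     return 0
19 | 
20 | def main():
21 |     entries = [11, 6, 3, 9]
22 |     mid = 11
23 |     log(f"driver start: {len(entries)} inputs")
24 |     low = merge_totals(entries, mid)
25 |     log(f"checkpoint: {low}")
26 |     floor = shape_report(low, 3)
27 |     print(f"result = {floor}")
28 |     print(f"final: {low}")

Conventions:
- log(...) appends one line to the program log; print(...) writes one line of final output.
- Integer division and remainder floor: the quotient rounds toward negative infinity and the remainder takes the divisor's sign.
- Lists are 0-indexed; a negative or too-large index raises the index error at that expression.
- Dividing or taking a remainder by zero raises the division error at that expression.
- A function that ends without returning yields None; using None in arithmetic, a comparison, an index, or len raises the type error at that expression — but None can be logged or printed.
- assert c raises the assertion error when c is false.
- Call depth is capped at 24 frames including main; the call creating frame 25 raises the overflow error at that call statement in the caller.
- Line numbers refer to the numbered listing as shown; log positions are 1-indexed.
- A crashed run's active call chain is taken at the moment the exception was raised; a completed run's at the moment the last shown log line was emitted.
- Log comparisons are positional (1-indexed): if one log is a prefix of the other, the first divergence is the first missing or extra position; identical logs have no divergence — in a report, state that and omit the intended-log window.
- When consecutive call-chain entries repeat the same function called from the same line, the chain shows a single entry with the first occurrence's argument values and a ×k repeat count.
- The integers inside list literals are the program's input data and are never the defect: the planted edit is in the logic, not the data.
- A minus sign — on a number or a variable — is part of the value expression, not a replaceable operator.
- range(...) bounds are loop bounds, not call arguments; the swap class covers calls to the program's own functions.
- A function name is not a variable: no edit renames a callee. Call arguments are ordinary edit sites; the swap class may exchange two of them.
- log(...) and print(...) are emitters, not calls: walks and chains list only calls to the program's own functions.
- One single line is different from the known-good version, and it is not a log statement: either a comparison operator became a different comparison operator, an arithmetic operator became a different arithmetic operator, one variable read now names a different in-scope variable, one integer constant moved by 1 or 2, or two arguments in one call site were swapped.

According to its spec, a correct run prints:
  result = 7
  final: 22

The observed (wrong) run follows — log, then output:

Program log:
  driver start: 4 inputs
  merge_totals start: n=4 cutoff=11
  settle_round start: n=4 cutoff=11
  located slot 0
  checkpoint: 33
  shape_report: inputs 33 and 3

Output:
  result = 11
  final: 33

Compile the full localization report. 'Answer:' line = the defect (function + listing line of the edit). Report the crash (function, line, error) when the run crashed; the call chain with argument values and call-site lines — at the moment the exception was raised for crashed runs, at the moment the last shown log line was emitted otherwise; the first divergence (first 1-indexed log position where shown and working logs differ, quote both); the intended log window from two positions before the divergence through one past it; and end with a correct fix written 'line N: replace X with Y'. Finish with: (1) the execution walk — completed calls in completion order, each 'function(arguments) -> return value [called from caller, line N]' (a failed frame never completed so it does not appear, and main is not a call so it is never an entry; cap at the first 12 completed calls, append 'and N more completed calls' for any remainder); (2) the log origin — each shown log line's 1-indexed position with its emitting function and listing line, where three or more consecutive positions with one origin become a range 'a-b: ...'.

Answer: the defect is in merge_totals at line 12.
Key fact: At log position 5 the runs split — shown 'checkpoint: 33', but the working version logs 'checkpoint: 22'.
Call chain: main -> shape_report(33, 3) (called at line 26).
First divergence: at position 5 the run shows 'checkpoint: 33' where the working version logs 'checkpoint: 22'.
Intended log window:
  3: settle_round start: n=4 cutoff=11
  4: located slot 0
  5: checkpoint: 22
  6: shape_report: inputs 22 and 3
Execution walk:
  settle_round([11, 6, 3, 9], 11) -> 0  [called from merge_totals, line 9]
  merge_totals([11, 6, 3, 9], 11) -> 33  [called from main, line 24]
  shape_report(33, 3) -> 11  [called from main, line 26]
Log line origins:
  1: from main, line 23
  2: from merge_totals, line 8
  3: from settle_round, line 2
  4: from merge_totals, line 10
  5: from main, line 25
  6: from shape_report, line 15
A correct fix: line 12: replace `3` with `2`.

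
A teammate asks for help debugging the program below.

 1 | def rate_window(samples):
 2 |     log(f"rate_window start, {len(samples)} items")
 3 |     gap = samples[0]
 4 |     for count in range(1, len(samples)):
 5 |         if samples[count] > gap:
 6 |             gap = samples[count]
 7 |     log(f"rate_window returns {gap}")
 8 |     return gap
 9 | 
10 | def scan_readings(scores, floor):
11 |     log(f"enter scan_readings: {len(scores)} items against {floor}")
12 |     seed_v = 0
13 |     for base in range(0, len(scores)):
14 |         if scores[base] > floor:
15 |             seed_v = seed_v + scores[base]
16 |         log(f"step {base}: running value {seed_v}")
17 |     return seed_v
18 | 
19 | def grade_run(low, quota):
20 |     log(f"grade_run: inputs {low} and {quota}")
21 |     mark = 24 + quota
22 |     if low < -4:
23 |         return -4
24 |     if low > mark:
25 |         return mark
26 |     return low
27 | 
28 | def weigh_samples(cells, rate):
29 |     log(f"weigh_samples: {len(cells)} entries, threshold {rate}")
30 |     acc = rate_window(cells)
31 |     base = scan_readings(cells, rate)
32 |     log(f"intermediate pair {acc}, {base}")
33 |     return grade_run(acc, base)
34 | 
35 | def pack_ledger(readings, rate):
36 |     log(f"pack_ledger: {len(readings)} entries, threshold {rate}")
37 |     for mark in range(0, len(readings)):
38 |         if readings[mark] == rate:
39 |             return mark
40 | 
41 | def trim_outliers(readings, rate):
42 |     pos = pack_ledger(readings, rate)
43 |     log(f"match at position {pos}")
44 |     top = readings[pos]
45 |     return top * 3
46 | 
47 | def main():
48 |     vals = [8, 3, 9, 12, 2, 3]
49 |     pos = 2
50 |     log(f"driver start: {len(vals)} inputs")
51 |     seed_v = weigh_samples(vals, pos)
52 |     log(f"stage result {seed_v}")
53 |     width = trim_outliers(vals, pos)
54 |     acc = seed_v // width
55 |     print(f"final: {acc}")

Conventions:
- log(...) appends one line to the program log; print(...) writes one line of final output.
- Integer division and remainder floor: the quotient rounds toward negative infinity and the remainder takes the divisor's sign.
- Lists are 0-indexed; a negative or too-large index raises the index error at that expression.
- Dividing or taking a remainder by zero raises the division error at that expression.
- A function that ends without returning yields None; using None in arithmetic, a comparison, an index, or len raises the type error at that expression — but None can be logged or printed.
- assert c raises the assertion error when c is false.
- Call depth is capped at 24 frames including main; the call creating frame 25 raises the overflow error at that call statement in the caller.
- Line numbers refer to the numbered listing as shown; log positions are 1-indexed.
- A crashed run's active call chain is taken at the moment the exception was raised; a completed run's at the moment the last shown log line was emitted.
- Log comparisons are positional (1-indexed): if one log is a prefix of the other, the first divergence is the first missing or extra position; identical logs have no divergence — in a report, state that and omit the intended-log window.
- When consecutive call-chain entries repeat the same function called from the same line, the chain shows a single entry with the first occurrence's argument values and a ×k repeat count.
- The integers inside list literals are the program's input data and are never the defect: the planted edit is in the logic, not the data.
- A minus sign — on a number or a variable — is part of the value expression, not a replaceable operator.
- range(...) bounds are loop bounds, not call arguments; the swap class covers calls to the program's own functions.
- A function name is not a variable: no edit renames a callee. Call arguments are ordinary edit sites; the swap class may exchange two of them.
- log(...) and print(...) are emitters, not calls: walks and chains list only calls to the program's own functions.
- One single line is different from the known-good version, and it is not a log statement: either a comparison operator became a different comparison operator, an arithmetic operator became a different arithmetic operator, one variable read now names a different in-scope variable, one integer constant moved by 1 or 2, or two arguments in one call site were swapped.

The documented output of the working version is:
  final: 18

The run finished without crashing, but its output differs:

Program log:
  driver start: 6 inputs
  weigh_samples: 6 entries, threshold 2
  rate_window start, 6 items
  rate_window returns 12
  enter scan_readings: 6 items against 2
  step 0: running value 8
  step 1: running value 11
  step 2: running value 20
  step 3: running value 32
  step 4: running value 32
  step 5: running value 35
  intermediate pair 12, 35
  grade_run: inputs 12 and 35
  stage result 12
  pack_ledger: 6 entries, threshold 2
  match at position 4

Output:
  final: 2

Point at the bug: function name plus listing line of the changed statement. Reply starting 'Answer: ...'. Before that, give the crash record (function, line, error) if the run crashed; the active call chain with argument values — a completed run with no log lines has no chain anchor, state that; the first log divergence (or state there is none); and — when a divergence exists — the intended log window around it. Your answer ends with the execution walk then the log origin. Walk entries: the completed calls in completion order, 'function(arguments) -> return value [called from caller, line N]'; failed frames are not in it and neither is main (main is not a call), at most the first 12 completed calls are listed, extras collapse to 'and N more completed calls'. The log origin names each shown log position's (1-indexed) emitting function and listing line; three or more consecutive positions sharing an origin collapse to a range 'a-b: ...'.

Answer: the defect is in main at line 54.
Key fact: No log line changed; the fault shows up purely in the output.
Call chain: main -> trim_outliers([8, 3, 9, 12, 2, 3], 2) (called at line 53).
First divergence: none (the log streams are identical).
Execution walk:
  rate_window([8, 3, 9, 12, 2, 3]) -> 12  [called from weigh_samples, line 30]
  scan_readings([8, 3, 9, 12, 2, 3], 2) -> 35  [called from weigh_samples, line 31]
  grade_run(12, 35) -> 12  [called from weigh_samples, line 33]
  weigh_samples([8, 3, 9, 12, 2, 3], 2) -> 12  [called from main, line 51]
  pack_ledger([8, 3, 9, 12, 2, 3], 2) -> 4  [called from trim_outliers, line 42]
  trim_outliers([8, 3, 9, 12, 2, 3], 2) -> 6  [called from main, line 53]
Log line origins:
  1 — main, line 50
  2 — weigh_samples, line 29
  3 — rate_window, line 2
  4 — rate_window, line 7
  5 — scan_readings, line 11
  6-11 — scan_readings, line 16
  12 — weigh_samples, line 32
  13 — grade_run, line 20
  14 — main, line 52
  15 — pack_ledger, line 36
  16 — trim_outliers, line 43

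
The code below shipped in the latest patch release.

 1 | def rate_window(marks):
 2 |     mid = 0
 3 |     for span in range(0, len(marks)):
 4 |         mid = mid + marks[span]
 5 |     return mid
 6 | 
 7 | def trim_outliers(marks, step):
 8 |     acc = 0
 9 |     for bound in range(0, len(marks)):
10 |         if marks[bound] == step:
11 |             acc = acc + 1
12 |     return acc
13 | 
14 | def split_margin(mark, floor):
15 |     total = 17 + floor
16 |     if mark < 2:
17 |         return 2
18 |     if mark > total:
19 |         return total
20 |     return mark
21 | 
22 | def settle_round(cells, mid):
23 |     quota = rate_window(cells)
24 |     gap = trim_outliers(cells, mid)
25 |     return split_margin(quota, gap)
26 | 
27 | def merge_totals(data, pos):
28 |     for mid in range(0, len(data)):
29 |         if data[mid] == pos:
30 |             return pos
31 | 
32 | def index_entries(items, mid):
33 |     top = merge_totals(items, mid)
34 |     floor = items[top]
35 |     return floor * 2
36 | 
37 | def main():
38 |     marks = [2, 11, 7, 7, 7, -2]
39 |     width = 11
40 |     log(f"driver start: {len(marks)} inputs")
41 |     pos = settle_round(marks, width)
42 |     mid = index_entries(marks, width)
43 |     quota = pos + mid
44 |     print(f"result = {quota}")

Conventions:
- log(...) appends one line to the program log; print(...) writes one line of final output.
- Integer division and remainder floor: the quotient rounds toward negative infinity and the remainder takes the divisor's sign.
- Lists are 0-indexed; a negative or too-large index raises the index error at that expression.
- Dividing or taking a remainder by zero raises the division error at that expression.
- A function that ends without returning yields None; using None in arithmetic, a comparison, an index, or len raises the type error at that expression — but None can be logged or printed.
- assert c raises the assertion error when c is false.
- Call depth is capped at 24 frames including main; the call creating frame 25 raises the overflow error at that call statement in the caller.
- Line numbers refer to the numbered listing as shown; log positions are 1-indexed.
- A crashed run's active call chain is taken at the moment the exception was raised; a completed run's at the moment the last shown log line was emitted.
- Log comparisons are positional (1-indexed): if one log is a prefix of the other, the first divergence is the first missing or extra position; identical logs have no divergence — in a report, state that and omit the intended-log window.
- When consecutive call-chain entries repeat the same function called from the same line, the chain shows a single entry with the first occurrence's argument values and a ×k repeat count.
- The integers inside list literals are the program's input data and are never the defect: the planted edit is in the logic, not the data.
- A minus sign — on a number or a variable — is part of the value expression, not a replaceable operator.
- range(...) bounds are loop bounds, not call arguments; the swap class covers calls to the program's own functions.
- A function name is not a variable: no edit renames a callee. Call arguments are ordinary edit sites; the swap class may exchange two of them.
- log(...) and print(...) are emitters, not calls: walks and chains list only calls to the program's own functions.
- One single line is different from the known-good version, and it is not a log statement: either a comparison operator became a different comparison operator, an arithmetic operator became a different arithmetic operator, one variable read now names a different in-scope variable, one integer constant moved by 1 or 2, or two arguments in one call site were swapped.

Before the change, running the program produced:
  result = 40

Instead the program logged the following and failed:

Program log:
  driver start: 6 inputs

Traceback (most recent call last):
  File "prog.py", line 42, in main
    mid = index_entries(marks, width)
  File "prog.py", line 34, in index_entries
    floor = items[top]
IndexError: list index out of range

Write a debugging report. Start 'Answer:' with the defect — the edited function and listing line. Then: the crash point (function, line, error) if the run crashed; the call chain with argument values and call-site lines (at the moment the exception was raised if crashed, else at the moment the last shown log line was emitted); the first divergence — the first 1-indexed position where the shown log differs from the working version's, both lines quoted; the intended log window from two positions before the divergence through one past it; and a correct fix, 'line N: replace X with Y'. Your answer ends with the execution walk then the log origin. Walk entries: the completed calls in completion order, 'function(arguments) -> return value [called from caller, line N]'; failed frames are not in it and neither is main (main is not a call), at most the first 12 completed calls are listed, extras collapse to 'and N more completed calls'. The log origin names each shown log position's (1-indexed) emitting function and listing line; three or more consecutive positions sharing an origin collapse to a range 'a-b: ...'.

Answer: the defect is in merge_totals at line 30.
The tell: No log line differs; the crash is the first visible symptom.
Crash: index_entries, line 34, IndexError.
Call chain: main -> index_entries([2, 11, 7, 7, 7, -2], 11) (called at line 42).
First divergence: none (the log streams are identical).
Execution walk:
  rate_window([2, 11, 7, 7, 7, -2]) -> 32  [called from settle_round, line 23]
  trim_outliers([2, 11, 7, 7, 7, -2], 11) -> 1  [called from settle_round, line 24]
  split_margin(32, 1) -> 18  [called from settle_round, line 25]
  settle_round([2, 11, 7, 7, 7, -2], 11) -> 18  [called from main, line 41]
  merge_totals([2, 11, 7, 7, 7, -2], 11) -> 11  [called from index_entries, line 33]
Log origin:
  1: from main, line 40
A correct fix: line 30: replace `pos` with `mid`.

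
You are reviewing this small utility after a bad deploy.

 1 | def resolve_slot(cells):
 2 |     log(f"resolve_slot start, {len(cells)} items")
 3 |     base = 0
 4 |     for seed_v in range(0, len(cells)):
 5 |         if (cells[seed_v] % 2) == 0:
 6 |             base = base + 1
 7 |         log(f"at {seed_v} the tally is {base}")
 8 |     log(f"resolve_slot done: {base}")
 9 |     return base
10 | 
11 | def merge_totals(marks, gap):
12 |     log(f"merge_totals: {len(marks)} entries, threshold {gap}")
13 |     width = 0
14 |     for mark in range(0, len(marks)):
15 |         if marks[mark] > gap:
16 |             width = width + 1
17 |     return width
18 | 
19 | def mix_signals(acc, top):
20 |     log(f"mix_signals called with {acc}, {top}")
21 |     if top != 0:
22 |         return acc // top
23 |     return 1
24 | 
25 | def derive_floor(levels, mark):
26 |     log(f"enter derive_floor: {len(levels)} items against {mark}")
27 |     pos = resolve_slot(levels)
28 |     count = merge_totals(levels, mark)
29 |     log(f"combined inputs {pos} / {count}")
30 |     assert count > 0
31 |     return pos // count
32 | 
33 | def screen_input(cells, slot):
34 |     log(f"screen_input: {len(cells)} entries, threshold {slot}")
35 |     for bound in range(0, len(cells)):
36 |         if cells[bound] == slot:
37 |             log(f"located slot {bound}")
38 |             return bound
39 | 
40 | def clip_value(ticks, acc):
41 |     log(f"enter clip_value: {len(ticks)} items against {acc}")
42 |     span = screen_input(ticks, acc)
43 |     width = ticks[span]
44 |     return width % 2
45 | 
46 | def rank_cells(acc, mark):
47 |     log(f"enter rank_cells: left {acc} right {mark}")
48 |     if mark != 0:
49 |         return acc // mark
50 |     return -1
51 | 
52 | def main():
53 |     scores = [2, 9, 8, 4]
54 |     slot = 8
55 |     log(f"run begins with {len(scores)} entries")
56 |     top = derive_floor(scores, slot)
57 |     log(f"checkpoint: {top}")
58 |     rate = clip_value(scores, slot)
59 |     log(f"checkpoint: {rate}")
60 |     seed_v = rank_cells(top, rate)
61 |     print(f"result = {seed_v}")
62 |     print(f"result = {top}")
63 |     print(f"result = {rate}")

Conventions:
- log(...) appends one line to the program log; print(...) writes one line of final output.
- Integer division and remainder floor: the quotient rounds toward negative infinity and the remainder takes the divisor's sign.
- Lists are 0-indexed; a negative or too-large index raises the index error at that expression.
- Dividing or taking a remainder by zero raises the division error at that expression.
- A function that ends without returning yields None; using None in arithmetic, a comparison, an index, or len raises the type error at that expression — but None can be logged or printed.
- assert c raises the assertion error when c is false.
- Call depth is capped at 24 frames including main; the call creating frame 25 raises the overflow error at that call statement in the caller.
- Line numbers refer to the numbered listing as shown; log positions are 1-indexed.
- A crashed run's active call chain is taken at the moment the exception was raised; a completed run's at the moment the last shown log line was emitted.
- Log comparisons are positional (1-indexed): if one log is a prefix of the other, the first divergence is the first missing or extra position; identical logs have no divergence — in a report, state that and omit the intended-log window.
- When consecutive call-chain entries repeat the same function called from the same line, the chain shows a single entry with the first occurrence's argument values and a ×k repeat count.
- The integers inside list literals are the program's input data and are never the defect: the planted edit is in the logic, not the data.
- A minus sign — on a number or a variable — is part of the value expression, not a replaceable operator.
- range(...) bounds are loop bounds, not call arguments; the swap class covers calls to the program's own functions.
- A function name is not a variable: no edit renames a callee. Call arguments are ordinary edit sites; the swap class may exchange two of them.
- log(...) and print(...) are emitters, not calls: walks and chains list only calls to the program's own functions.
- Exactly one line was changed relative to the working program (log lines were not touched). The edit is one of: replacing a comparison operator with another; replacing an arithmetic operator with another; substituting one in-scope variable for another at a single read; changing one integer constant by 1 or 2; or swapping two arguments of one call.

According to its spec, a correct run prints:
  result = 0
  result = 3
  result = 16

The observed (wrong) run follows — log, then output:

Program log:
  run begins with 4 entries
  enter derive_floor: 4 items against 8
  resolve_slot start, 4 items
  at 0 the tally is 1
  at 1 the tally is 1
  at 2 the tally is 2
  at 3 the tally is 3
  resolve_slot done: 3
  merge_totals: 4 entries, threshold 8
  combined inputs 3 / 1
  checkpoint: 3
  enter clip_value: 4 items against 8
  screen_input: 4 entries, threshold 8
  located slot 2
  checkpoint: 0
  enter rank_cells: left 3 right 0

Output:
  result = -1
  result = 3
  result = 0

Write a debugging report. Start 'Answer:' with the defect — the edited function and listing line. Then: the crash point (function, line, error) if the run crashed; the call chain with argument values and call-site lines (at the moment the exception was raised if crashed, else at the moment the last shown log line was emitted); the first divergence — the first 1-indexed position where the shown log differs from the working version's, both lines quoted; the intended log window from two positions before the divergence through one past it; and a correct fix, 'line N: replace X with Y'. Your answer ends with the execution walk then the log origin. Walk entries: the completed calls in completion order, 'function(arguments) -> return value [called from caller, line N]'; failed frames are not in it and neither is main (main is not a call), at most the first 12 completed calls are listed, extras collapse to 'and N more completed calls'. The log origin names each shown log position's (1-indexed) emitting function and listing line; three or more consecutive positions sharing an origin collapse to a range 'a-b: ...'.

Answer: the defect is in clip_value at line 44.
Key observation: Everything matches until log position 15, which reads 'checkpoint: 0' in place of 'checkpoint: 16'.
Call chain: main -> rank_cells(3, 0) (called at line 60).
First divergence: position 15; shown 'checkpoint: 0' vs intended 'checkpoint: 16'.
Intended log window:
  13: screen_input: 4 entries, threshold 8
  14: located slot 2
  15: checkpoint: 16
  16: enter rank_cells: left 3 right 16
Execution walk:
  resolve_slot([2, 9, 8, 4]) -> 3  [called from derive_floor, line 27]
  merge_totals([2, 9, 8, 4], 8) -> 1  [called from derive_floor, line 28]
  derive_floor([2, 9, 8, 4], 8) -> 3  [called from main, line 56]
  screen_input([2, 9, 8, 4], 8) -> 2  [called from clip_value, line 42]
  clip_value([2, 9, 8, 4], 8) -> 0  [called from main, line 58]
  rank_cells(3, 0) -> -1  [called from main, line 60]
Log line origins:
  1: logged in main at line 55
  2: logged in derive_floor at line 26
  3: logged in resolve_slot at line 2
  4-7: logged in resolve_slot at line 7
  8: logged in resolve_slot at line 8
  9: logged in merge_totals at line 12
  10: logged in derive_floor at line 29
  11: logged in main at line 57
  12: logged in clip_value at line 41
  13: logged in screen_input at line 34
  14: logged in screen_input at line 37
  15: logged in main at line 59
  16: logged in rank_cells at line 47
A correct fix: line 44: replace `%` with `*`.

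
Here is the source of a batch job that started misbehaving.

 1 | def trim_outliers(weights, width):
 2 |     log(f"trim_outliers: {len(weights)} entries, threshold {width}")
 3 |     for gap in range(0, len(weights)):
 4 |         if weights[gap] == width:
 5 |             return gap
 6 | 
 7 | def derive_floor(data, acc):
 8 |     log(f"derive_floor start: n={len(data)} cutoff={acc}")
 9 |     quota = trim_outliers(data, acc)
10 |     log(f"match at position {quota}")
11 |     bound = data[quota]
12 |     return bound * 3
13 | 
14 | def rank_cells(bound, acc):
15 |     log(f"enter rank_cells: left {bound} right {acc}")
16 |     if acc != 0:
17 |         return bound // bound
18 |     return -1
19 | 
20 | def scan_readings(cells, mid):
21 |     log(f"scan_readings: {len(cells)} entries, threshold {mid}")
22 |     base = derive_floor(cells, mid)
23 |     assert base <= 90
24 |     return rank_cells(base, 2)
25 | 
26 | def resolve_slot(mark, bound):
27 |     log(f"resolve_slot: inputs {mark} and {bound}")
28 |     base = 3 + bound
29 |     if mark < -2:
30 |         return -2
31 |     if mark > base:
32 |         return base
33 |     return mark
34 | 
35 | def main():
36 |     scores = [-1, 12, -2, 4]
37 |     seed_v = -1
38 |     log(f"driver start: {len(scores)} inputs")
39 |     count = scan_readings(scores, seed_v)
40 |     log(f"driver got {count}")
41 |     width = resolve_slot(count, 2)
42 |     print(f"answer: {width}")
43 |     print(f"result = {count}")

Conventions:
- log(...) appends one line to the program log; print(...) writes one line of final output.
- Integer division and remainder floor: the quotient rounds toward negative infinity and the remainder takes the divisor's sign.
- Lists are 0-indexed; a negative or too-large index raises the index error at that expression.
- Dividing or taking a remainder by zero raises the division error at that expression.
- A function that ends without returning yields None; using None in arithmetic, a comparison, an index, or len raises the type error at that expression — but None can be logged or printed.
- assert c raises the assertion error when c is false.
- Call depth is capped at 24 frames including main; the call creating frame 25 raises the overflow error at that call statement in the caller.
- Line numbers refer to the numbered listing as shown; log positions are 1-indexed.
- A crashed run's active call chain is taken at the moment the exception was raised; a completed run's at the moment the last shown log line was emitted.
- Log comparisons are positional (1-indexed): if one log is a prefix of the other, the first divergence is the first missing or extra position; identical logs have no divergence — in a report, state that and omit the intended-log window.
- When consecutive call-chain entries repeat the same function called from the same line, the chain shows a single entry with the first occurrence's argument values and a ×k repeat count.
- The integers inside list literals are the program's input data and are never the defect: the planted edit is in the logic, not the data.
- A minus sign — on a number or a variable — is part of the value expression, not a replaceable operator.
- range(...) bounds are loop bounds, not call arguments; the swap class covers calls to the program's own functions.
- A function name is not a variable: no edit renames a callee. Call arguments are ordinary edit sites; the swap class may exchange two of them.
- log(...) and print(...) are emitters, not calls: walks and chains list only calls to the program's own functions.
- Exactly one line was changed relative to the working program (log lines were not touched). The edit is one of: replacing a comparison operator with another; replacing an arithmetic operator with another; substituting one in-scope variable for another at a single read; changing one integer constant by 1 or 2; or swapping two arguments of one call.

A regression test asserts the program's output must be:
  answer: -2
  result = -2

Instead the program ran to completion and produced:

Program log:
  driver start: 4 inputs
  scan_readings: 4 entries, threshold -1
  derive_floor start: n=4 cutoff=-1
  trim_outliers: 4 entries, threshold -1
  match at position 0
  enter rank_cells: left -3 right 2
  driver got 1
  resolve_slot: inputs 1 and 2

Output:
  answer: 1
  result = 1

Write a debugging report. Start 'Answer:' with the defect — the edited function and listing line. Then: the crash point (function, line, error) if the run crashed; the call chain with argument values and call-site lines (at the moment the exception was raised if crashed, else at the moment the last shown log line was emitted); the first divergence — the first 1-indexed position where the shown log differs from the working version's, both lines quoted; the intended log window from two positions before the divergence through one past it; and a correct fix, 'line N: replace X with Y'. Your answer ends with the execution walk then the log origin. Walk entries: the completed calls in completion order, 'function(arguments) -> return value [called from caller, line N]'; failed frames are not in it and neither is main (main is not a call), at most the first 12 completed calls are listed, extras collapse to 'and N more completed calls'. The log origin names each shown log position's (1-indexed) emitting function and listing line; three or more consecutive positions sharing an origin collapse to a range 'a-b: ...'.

Answer: the defect is in rank_cells at line 17.
Key observation: Position 7 is the first bad log line: 'driver got 1' should read 'driver got -2'.
Call chain: main -> resolve_slot(1, 2) (called at line 41).
First divergence: position 7; shown 'driver got 1' vs intended 'driver got -2'.
Intended log window:
  5: match at position 0
  6: enter rank_cells: left -3 right 2
  7: driver got -2
  8: resolve_slot: inputs -2 and 2
Execution walk:
  trim_outliers([-1, 12, -2, 4], -1) -> 0  [called from derive_floor, line 9]
  derive_floor([-1, 12, -2, 4], -1) -> -3  [called from scan_readings, line 22]
  rank_cells(-3, 2) -> 1  [called from scan_readings, line 24]
  scan_readings([-1, 12, -2, 4], -1) -> 1  [called from main, line 39]
  resolve_slot(1, 2) -> 1  [called from main, line 41]
Log origin:
  1: emitted by main (line 38)
  2: emitted by scan_readings (line 21)
  3: emitted by derive_floor (line 8)
  4: emitted by trim_outliers (line 2)
  5: emitted by derive_floor (line 10)
  6: emitted by rank_cells (line 15)
  7: emitted by main (line 40)
  8: emitted by resolve_slot (line 27)
A correct fix: line 17: replace `bound // bound` with `bound // acc`.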